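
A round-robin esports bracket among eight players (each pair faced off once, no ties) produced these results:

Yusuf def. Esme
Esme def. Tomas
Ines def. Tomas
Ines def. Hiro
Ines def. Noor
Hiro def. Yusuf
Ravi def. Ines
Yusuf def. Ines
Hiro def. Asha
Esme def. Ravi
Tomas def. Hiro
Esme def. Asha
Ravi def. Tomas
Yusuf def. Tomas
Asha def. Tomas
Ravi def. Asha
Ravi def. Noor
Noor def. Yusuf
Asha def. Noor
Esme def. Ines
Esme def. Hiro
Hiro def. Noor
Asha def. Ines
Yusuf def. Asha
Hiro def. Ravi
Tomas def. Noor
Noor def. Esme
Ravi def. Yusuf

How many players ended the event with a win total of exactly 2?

2

Win totals: Tomas 2, Ravi 5, Noor 2, Asha 3, Hiro 4, Esme 5, Yusuf 4, Ines 3.
Exactly 2: Tomas, Noor — 2 players.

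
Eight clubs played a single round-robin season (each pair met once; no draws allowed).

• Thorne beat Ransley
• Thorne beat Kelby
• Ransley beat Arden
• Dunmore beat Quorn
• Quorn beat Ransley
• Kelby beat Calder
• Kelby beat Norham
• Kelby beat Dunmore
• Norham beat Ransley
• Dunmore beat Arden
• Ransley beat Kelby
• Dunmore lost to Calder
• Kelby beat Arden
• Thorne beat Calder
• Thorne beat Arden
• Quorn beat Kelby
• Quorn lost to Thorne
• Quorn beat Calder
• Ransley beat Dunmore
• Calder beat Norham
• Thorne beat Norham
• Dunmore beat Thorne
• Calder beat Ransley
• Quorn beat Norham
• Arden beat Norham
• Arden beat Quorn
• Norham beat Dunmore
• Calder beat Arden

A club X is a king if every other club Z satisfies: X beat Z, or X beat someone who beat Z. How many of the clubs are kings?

Kelby reaches everyone (king).
Norham cannot reach Calder in two steps.
Ransley reaches everyone (king).
Thorne reaches everyone (king).
Dunmore reaches everyone (king).
Quorn cannot reach Thorne in two steps.
Arden cannot reach Thorne in two steps.
Calder reaches everyone (king).
Kings: Kelby, Ransley, Thorne, Dunmore, Calder — 5.

5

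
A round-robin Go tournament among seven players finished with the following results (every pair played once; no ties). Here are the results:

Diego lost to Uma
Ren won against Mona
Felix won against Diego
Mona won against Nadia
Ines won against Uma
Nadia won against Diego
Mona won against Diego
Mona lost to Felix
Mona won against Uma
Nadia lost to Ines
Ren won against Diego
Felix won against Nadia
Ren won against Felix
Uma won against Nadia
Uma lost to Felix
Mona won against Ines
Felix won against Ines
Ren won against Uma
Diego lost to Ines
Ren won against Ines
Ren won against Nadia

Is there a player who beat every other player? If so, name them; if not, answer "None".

Ren has 6 wins out of 6 opponents — a perfect record.

Ren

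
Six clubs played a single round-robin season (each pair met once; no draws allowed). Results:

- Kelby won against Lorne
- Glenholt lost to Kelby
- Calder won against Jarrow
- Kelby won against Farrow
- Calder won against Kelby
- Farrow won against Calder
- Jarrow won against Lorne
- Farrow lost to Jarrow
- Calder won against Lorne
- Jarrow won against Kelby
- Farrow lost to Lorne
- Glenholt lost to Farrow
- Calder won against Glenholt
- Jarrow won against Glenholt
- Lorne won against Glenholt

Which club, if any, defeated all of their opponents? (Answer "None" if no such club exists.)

Highest win total is Jarrow with 4 (out of 5 possible).
Jarrow lost to Calder, so no club went undefeated.

None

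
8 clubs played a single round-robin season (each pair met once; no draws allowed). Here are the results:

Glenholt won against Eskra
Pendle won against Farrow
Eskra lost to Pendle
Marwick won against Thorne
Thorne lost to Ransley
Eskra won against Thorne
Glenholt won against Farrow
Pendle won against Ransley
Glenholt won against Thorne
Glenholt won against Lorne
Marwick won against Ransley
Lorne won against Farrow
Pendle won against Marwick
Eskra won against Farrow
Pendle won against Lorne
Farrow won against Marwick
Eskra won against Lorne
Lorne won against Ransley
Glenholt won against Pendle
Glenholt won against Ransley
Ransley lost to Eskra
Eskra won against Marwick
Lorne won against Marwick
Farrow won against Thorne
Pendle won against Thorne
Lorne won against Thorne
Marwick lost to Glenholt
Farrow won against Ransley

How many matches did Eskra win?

Eskra's results: beat Lorne, Ransley, Thorne, Marwick, Farrow; lost to Pendle, Glenholt.
That is 5 wins.

5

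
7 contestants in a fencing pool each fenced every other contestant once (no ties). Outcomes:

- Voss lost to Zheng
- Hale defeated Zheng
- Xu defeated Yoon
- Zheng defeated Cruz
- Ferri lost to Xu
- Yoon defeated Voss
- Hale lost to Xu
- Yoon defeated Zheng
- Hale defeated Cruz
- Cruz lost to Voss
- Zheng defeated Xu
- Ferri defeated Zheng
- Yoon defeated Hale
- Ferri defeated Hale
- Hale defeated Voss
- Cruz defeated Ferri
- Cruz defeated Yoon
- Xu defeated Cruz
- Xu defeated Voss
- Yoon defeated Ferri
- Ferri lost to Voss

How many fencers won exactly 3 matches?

2

Win totals: Zheng 3, Voss 2, Yoon 4, Hale 3, Ferri 2, Xu 5, Cruz 2.
Exactly 3: Zheng, Hale — 2 fencers.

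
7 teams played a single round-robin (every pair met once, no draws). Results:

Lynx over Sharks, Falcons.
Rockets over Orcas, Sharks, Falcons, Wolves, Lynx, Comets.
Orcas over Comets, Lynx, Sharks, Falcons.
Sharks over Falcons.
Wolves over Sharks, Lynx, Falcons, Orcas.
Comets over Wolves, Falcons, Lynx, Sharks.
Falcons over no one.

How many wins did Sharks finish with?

1

Sharks' results: beat Falcons; lost to Lynx, Rockets, Comets, Orcas, Wolves.
That is 1 win.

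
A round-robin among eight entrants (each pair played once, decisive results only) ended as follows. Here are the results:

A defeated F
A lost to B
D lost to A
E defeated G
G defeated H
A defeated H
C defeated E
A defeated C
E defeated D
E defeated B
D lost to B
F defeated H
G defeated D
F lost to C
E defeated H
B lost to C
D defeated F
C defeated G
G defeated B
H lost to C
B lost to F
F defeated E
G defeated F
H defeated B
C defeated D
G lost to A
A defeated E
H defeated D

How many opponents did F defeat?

F's results: beat B, E, H; lost to A, C, D, G.
That is 3 wins.

3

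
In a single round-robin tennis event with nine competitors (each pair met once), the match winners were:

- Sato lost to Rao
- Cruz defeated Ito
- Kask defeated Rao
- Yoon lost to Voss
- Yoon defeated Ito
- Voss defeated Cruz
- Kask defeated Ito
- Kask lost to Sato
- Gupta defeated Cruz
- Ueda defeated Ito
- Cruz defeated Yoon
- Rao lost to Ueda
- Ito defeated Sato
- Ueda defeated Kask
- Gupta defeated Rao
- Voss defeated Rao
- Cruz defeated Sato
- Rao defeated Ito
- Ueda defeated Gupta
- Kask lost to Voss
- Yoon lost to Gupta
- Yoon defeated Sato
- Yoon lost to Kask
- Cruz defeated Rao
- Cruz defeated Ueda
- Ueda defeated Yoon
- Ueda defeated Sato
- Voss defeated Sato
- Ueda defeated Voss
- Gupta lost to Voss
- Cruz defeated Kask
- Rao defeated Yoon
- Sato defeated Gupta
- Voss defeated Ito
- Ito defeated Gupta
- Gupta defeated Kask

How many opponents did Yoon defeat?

Yoon's results: beat Sato, Ito; lost to Cruz, Voss, Kask, Rao, Ueda, Gupta.
That is 2 wins.

2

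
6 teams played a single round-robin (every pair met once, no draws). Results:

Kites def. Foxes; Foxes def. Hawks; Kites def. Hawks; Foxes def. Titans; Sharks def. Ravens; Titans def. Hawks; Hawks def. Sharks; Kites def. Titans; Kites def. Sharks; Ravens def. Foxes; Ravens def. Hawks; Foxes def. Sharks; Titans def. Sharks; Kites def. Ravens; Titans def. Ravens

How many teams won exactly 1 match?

2

Win totals: Hawks 1, Kites 5, Sharks 1, Foxes 3, Titans 3, Ravens 2.
Exactly 1: Hawks, Sharks — 2 teams.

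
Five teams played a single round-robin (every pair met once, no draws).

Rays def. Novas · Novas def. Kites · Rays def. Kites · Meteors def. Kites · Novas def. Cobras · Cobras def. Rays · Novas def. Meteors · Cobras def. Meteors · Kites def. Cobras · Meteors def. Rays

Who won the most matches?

Win totals: Meteors 2, Novas 3, Cobras 2, Kites 1, Rays 2.
Novas leads with 3 wins (next highest: 2).

Novas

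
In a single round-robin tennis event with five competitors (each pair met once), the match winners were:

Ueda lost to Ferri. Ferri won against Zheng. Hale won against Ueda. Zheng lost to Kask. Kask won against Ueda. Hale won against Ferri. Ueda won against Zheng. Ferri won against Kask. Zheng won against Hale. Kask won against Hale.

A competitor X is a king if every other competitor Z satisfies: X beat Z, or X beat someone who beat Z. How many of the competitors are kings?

Kask reaches everyone (king).
Hale reaches everyone (king).
Ueda cannot reach Kask, Ferri in two steps.
Ferri reaches everyone (king).
Zheng cannot reach Kask in two steps.
Kings: Kask, Hale, Ferri — 3.

3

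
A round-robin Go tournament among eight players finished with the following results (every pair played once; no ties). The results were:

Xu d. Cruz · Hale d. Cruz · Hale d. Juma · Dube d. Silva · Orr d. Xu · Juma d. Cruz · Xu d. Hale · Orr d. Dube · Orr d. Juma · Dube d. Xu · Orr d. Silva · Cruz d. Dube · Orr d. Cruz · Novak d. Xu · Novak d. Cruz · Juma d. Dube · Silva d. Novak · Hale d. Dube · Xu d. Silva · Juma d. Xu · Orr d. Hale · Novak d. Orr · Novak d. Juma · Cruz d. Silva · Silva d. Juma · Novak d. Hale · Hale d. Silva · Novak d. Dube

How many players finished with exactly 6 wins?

2

Win totals: Dube 2, Xu 3, Silva 2, Hale 4, Orr 6, Novak 6, Juma 3, Cruz 2.
Exactly 6: Orr, Novak — 2 players.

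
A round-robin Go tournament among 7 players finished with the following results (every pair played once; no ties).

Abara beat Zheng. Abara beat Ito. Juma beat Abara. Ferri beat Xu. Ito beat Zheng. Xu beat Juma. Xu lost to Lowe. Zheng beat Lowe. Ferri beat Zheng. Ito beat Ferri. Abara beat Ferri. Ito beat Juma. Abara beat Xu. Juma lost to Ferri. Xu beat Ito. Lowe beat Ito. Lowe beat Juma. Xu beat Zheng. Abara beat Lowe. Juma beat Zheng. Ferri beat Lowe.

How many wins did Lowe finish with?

Lowe's results: beat Xu, Ito, Juma; lost to Ferri, Abara, Zheng.
That is 3 wins.

3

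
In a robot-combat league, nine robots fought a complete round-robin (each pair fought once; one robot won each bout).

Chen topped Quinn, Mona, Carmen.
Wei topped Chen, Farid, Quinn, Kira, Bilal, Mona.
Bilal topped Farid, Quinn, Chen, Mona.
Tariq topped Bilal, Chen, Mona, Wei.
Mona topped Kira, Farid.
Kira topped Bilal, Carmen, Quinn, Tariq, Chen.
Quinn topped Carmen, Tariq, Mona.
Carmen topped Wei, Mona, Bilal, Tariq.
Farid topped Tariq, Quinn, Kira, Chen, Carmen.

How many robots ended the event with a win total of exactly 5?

2

Win totals: Tariq 4, Kira 5, Mona 2, Chen 3, Bilal 4, Quinn 3, Farid 5, Wei 6, Carmen 4.
Exactly 5: Kira, Farid — 2 robots.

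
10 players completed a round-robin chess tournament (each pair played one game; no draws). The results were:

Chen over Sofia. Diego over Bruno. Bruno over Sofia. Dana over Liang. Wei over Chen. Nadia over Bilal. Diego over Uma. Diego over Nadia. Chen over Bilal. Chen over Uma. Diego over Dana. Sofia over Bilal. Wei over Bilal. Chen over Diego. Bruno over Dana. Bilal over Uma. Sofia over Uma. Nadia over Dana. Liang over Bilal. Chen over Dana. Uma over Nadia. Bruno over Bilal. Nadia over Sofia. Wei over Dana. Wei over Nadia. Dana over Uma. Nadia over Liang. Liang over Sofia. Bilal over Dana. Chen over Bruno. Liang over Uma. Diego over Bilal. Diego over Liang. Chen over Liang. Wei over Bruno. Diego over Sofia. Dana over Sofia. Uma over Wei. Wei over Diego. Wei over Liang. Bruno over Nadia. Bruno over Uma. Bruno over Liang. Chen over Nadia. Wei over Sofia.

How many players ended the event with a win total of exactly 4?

1

Win totals: Chen 8, Dana 3, Uma 2, Nadia 4, Bilal 2, Diego 7, Sofia 2, Wei 8, Bruno 6, Liang 3.
Exactly 4: Nadia — 1 player.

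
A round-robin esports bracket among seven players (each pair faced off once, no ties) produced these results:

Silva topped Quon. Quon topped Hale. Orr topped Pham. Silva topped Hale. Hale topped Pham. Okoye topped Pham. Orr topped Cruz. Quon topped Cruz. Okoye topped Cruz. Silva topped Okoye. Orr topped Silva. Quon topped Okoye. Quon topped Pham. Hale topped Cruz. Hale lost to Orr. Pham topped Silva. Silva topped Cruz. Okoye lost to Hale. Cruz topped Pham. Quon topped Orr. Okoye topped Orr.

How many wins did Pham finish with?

Pham's results: beat Silva; lost to Cruz, Quon, Orr, Hale, Okoye.
That is 1 win.

1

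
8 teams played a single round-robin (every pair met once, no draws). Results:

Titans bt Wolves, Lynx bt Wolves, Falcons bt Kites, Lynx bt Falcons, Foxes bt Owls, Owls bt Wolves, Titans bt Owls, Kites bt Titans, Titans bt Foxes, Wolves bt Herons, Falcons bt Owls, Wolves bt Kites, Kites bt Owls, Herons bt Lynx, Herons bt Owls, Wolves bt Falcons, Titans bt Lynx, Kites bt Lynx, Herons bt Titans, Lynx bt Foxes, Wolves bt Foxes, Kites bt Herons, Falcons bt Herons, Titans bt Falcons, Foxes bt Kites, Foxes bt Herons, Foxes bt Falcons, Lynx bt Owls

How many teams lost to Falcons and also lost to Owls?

0

Falcons beat: Kites, Herons, Owls.
Owls beat: Wolves.
No one was beaten by both.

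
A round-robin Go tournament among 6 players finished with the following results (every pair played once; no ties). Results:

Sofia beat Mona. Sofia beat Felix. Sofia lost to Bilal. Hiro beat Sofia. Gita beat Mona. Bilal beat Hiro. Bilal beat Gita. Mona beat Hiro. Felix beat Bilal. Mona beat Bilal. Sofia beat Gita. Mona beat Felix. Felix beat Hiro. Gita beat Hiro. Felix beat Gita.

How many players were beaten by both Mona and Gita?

Mona beat: Hiro, Bilal, Felix.
Gita beat: Hiro, Mona.
Both beat: Hiro — 1.

1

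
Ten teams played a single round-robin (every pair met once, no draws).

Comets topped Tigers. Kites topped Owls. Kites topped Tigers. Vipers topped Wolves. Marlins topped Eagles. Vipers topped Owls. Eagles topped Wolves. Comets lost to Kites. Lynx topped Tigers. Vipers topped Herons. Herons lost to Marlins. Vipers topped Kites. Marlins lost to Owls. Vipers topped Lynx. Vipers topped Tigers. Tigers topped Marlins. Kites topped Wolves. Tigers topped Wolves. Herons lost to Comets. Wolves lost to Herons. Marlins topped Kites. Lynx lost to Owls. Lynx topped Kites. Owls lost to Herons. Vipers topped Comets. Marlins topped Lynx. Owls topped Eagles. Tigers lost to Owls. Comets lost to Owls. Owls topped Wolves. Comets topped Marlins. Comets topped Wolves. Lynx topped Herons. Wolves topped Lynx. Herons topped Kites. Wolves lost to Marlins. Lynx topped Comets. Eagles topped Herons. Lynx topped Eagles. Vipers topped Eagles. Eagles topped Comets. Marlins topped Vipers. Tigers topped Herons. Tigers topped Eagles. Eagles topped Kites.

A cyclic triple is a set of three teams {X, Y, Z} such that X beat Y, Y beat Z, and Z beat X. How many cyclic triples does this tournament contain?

Win totals: Kites 4, Wolves 1, Herons 3, Owls 6, Marlins 6, Tigers 4, Eagles 4, Lynx 5, Vipers 8, Comets 4.
A team with w wins dominates both others in C(w,2) triples; summing gives 6 + 0 + 3 + 15 + 15 + 6 + 6 + 10 + 28 + 6 = 95 transitive triples.
Total triples C(10,3) = 120, so cyclic triples = 120 − 95 = 25.

25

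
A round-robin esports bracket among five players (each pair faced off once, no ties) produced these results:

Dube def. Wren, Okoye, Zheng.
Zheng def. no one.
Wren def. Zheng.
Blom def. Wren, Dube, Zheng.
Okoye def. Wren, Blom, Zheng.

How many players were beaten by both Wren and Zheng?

Wren beat: Zheng.
Zheng beat: no one.
No one was beaten by both.

0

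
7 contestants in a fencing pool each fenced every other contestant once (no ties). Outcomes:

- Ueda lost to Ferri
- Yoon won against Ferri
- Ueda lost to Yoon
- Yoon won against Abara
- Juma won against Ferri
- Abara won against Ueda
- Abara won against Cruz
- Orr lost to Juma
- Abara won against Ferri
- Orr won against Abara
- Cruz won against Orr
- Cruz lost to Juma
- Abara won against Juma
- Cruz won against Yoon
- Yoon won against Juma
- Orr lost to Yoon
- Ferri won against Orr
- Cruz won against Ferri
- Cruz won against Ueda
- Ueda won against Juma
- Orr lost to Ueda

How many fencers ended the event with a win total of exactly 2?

2

Win totals: Ueda 2, Juma 3, Cruz 4, Abara 4, Ferri 2, Yoon 5, Orr 1.
Exactly 2: Ueda, Ferri — 2 fencers.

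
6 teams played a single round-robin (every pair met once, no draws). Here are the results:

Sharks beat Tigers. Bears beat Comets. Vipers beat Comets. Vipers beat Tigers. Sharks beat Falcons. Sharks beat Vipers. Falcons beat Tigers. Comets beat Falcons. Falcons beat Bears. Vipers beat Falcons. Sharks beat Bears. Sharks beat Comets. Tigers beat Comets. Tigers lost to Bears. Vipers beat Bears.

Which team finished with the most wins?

Sharks

Win totals: Comets 1, Bears 2, Falcons 2, Tigers 1, Sharks 5, Vipers 4.
Sharks leads with 5 wins (next highest: 4).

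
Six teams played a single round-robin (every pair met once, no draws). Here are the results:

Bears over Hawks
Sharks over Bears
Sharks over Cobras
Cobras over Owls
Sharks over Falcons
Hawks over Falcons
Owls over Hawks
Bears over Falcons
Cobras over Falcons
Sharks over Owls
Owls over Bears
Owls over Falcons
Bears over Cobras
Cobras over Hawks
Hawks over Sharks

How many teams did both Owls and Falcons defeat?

0

Owls beat: Hawks, Falcons, Bears.
Falcons beat: no one.
No one was beaten by both.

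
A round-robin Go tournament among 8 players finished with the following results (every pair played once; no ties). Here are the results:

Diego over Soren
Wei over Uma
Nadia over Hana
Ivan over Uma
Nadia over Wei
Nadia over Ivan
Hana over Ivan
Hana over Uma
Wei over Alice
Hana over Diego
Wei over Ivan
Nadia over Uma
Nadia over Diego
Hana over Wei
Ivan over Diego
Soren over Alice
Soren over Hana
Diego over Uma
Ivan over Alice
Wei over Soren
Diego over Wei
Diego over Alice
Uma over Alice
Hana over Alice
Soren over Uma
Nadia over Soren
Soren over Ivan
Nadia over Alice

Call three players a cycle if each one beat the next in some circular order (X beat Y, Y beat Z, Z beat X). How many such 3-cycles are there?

Win totals: Uma 1, Hana 5, Ivan 3, Diego 4, Nadia 7, Wei 4, Alice 0, Soren 4.
A player with w wins dominates both others in C(w,2) triples; summing gives 0 + 10 + 3 + 6 + 21 + 6 + 0 + 6 = 52 transitive triples.
Total triples C(8,3) = 56, so cyclic triples = 56 − 52 = 4.

4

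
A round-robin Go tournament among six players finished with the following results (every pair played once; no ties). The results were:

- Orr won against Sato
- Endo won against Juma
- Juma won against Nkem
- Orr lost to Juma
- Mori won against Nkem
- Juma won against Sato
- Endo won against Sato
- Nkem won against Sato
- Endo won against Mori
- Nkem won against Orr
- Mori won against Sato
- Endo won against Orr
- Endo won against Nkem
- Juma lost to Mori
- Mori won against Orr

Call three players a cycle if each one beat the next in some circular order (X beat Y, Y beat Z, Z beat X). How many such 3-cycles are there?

Of the C(6,3) = 20 triples, the cyclic ones are: none.
That is 0.

0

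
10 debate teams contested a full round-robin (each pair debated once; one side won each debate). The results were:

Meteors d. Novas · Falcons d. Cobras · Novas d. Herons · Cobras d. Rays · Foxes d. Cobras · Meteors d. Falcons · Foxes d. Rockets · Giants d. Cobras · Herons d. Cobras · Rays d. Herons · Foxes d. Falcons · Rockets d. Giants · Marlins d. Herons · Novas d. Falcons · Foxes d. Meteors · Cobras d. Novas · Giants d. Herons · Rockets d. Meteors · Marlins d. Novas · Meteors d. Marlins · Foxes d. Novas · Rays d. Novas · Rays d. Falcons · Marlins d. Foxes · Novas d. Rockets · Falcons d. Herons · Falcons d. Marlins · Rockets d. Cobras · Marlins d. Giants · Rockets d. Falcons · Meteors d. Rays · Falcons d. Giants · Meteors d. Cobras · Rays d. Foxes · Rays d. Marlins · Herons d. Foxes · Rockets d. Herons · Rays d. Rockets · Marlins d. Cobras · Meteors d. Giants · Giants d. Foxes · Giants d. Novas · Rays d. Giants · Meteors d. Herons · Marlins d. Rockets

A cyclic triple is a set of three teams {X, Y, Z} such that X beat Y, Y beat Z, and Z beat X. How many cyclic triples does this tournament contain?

26

Win totals: Cobras 2, Giants 4, Foxes 5, Marlins 6, Rays 7, Meteors 7, Rockets 5, Herons 2, Falcons 4, Novas 3.
A team with w wins dominates both others in C(w,2) triples; summing gives 1 + 6 + 10 + 15 + 21 + 21 + 10 + 1 + 6 + 3 = 94 transitive triples.
Total triples C(10,3) = 120, so cyclic triples = 120 − 94 = 26.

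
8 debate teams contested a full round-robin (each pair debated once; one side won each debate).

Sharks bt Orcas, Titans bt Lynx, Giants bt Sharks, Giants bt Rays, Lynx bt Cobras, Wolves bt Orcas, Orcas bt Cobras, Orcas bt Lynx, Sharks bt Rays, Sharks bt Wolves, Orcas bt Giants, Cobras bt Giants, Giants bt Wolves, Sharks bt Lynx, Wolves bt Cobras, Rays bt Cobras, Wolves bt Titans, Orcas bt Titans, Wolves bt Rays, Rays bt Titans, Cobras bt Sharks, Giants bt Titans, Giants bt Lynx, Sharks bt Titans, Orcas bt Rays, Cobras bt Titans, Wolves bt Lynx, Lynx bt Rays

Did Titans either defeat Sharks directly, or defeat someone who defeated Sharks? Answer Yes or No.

No

Titans did not beat Sharks directly.
Titans beat Lynx, but each of them lost to Sharks. No two-step path.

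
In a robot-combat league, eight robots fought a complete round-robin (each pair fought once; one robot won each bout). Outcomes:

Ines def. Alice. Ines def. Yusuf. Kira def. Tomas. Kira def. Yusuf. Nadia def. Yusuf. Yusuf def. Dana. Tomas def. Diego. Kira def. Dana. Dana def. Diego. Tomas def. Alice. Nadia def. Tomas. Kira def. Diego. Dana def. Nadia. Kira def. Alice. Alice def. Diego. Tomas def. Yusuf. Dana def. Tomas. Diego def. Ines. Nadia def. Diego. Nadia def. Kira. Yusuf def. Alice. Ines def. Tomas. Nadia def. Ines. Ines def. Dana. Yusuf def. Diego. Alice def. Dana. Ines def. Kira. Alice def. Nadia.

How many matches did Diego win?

Diego's results: beat Ines; lost to Tomas, Kira, Dana, Nadia, Alice, Yusuf.
That is 1 win.

1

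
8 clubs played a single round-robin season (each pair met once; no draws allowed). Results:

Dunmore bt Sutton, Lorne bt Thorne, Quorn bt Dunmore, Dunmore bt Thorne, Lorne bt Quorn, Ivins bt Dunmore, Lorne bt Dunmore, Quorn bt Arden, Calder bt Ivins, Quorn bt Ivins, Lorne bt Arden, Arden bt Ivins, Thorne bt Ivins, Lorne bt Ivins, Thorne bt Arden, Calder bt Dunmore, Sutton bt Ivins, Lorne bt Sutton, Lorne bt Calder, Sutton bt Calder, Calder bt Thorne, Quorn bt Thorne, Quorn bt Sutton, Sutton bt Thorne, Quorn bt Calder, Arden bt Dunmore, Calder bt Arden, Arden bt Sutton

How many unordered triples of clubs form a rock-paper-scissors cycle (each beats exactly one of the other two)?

Win totals: Dunmore 2, Ivins 1, Arden 3, Calder 4, Quorn 6, Lorne 7, Thorne 2, Sutton 3.
A club with w wins dominates both others in C(w,2) triples; summing gives 1 + 0 + 3 + 6 + 15 + 21 + 1 + 3 = 50 transitive triples.
Total triples C(8,3) = 56, so cyclic triples = 56 − 50 = 6.

6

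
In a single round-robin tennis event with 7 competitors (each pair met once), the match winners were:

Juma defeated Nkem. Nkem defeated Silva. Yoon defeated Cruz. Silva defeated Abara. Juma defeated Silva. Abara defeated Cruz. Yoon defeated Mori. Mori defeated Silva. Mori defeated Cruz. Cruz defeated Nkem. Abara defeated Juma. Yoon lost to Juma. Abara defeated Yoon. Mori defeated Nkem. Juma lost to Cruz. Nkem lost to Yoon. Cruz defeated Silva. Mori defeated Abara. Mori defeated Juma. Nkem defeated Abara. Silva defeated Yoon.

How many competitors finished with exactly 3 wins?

Win totals: Abara 3, Cruz 3, Mori 5, Juma 3, Nkem 2, Silva 2, Yoon 3.
Exactly 3: Abara, Cruz, Juma, Yoon — 4 competitors.

4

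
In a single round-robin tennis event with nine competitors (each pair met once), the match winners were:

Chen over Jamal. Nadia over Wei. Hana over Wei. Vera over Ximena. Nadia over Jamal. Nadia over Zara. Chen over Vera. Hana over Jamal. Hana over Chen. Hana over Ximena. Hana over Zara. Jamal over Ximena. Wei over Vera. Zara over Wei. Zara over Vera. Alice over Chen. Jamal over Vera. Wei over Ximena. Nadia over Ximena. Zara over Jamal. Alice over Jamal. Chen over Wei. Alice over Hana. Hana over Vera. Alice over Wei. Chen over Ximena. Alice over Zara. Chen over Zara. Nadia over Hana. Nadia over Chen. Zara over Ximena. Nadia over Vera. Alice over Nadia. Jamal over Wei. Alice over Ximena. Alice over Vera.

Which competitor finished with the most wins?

Win totals: Wei 2, Ximena 0, Zara 4, Hana 6, Alice 8, Vera 1, Chen 5, Nadia 7, Jamal 3.
Alice leads with 8 wins (next highest: 7).

Alice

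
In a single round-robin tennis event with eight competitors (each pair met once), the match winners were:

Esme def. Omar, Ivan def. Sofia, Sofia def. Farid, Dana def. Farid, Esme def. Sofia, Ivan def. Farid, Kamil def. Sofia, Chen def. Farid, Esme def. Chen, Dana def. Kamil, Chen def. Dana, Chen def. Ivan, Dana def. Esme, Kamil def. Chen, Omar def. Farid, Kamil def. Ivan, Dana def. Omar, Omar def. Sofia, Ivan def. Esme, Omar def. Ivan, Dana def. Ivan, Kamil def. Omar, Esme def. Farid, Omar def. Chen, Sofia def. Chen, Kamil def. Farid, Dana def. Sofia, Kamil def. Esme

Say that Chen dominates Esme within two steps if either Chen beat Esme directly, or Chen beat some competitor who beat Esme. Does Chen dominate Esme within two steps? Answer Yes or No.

Yes

Chen did not beat Esme directly.
Chen beat Dana, Farid, Ivan. Of those, Dana beat Esme.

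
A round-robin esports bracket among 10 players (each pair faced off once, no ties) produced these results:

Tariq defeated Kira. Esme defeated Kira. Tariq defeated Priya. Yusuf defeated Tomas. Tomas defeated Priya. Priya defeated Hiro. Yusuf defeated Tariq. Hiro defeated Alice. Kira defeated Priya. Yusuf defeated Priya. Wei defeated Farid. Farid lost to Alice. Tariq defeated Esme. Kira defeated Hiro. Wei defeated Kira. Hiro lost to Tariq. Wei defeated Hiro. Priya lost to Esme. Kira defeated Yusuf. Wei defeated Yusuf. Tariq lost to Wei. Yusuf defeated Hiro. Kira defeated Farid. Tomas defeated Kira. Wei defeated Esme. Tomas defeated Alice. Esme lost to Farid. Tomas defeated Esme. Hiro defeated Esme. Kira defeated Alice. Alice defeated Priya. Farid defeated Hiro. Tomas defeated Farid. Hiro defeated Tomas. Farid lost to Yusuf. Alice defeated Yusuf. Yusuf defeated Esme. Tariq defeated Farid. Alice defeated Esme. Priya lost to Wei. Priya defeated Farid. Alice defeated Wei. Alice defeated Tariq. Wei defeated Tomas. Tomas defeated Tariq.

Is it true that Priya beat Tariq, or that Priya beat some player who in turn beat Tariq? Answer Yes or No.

Priya did not beat Tariq directly.
Priya beat Farid, Hiro, but each of them lost to Tariq. No two-step path.

No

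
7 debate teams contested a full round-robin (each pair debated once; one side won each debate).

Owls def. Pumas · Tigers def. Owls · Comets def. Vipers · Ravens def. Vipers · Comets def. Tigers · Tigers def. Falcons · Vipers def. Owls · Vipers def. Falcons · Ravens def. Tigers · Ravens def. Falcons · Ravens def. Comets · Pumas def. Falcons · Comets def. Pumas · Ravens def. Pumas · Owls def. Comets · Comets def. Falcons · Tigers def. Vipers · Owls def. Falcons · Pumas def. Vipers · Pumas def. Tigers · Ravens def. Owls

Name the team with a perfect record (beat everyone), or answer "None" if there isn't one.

Ravens has 6 wins out of 6 opponents — a perfect record.

Ravens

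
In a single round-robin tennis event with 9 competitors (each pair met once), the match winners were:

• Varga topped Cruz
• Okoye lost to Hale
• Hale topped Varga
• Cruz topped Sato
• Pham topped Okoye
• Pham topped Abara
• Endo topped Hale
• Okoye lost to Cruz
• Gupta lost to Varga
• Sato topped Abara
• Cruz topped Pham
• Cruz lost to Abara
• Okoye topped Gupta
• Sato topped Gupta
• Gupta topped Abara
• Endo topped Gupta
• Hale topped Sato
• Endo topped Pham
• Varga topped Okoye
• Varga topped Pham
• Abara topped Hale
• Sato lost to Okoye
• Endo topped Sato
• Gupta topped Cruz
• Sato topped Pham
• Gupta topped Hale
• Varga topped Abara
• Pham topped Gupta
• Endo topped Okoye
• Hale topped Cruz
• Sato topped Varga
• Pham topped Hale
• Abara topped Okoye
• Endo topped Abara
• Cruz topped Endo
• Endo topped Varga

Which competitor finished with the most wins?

Win totals: Abara 3, Pham 4, Hale 4, Cruz 4, Okoye 2, Gupta 3, Endo 7, Varga 5, Sato 4.
Endo leads with 7 wins (next highest: 5).

Endo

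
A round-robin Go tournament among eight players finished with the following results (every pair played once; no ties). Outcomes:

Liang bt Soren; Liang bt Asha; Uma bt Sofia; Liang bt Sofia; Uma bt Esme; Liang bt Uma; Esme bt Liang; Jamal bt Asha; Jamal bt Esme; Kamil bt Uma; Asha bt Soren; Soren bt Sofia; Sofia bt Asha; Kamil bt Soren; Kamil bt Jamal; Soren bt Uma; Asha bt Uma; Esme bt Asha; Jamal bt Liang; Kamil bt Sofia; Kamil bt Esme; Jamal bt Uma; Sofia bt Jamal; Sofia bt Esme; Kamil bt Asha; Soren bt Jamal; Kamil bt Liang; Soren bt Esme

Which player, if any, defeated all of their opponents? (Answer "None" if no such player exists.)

Kamil

Kamil has 7 wins out of 7 opponents — a perfect record.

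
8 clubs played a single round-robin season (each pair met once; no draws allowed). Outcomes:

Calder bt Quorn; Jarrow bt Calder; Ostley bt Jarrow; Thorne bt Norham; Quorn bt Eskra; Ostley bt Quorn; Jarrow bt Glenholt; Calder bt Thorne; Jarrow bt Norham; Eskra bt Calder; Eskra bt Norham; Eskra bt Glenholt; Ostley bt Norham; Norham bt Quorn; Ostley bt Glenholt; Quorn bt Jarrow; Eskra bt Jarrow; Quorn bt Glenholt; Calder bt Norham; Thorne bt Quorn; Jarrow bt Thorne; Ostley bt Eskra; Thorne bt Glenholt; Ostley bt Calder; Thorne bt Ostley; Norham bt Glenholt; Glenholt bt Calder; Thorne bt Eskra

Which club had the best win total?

Ostley

Win totals: Glenholt 1, Norham 2, Calder 3, Quorn 3, Ostley 6, Eskra 4, Thorne 5, Jarrow 4.
Ostley leads with 6 wins (next highest: 5).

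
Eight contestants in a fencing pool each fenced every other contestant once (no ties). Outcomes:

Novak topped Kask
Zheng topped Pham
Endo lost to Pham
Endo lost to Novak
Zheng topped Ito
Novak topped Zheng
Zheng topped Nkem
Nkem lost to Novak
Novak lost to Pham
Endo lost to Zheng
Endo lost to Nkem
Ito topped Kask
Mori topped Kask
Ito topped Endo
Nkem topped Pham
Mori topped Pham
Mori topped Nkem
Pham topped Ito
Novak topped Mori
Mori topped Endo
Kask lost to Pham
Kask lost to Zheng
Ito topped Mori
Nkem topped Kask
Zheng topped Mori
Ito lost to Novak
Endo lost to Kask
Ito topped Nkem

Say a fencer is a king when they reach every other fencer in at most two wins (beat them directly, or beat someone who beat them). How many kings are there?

Mori cannot reach Zheng in two steps.
Endo cannot reach Mori, Novak, Pham, Ito, Nkem, Kask, Zheng in two steps.
Novak reaches everyone (king).
Pham reaches everyone (king).
Ito cannot reach Novak, Zheng in two steps.
Nkem cannot reach Mori, Zheng in two steps.
Kask cannot reach Mori, Novak, Pham, Ito, Nkem, Zheng in two steps.
Zheng reaches everyone (king).
Kings: Novak, Pham, Zheng — 3.

3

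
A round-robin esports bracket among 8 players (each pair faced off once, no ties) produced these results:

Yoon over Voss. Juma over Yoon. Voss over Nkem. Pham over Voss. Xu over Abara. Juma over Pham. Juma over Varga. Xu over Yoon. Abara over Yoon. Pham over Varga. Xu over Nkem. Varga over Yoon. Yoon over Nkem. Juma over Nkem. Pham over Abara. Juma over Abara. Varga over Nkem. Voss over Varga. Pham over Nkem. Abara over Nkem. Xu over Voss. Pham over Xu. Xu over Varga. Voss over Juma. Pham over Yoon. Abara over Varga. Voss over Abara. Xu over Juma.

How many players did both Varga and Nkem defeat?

Varga beat: Nkem, Yoon.
Nkem beat: no one.
No one was beaten by both.

0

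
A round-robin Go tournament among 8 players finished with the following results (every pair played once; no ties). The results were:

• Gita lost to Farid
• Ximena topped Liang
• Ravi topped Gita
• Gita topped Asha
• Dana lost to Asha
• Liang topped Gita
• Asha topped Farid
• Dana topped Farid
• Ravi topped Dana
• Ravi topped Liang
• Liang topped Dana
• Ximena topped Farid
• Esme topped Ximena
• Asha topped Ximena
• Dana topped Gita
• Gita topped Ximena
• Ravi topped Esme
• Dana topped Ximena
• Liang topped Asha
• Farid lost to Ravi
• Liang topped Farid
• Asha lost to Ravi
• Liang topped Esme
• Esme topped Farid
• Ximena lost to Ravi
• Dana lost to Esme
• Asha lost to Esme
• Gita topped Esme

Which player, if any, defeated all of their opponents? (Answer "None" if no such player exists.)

Ravi has 7 wins out of 7 opponents — a perfect record.

Ravi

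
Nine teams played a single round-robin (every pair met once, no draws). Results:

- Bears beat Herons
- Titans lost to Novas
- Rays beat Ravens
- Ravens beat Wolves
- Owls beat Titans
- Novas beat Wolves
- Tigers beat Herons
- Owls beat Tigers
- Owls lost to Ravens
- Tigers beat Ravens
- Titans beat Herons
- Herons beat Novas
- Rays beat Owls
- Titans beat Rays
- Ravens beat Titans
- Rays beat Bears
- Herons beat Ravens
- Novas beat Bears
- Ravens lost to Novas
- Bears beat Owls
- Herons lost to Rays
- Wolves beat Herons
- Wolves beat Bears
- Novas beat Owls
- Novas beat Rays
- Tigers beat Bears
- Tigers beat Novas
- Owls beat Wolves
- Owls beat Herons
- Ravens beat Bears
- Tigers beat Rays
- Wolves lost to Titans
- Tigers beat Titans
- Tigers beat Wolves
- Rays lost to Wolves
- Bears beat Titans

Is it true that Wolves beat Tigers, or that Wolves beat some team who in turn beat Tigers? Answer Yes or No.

Wolves did not beat Tigers directly.
Wolves beat Bears, Herons, Rays, but each of them lost to Tigers. No two-step path.

No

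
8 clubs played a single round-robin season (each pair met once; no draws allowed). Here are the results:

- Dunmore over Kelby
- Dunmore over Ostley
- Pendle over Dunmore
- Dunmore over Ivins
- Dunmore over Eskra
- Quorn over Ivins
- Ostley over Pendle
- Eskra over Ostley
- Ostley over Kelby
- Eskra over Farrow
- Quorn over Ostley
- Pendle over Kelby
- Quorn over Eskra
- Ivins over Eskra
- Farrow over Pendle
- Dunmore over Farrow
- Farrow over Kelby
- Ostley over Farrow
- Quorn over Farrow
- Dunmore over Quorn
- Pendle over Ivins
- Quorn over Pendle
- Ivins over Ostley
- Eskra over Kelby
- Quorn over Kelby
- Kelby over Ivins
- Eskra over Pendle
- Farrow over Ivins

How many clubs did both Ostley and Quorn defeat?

3

Ostley beat: Farrow, Kelby, Pendle.
Quorn beat: Ostley, Ivins, Farrow, Eskra, Kelby, Pendle.
Both beat: Farrow, Kelby, Pendle — 3.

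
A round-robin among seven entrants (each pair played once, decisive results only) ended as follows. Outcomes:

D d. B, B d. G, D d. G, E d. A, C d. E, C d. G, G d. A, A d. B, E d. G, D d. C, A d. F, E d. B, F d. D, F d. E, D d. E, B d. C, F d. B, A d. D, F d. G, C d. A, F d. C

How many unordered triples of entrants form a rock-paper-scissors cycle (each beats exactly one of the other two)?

Win totals: A 3, B 2, C 3, D 4, E 3, F 5, G 1.
An entrant with w wins dominates both others in C(w,2) triples; summing gives 3 + 1 + 3 + 6 + 3 + 10 + 0 = 26 transitive triples.
Total triples C(7,3) = 35, so cyclic triples = 35 − 26 = 9.

9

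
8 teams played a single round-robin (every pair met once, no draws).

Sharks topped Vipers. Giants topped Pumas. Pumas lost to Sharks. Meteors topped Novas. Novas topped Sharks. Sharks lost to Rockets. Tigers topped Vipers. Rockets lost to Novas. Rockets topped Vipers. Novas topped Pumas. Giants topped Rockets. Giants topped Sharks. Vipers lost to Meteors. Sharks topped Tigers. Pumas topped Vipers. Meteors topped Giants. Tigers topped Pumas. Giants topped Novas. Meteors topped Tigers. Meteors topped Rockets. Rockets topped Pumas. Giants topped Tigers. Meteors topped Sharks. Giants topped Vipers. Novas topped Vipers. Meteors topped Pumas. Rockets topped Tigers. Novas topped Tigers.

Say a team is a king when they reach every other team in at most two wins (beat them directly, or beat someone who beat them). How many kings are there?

Tigers cannot reach Sharks, Meteors, Novas, Giants, Rockets in two steps.
Sharks cannot reach Meteors, Novas, Giants, Rockets in two steps.
Meteors reaches everyone (king).
Novas cannot reach Meteors, Giants in two steps.
Giants cannot reach Meteors in two steps.
Pumas cannot reach Tigers, Sharks, Meteors, Novas, Giants, Rockets in two steps.
Rockets cannot reach Meteors, Novas, Giants in two steps.
Vipers cannot reach Tigers, Sharks, Meteors, Novas, Giants, Pumas, Rockets in two steps.
Kings: Meteors — 1.

1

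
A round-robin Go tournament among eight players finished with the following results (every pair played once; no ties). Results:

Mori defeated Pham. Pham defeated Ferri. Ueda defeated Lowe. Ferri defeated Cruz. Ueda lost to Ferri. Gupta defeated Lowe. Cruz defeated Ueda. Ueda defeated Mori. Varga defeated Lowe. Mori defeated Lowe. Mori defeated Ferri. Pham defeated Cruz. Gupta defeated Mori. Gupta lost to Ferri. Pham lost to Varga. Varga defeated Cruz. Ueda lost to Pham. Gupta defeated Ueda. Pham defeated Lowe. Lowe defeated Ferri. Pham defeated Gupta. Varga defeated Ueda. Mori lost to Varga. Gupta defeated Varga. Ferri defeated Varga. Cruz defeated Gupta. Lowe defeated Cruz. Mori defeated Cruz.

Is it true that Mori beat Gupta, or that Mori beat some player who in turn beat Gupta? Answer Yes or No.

Yes

Mori did not beat Gupta directly.
Mori beat Pham, Cruz, Ferri, Lowe. Of those, Pham beat Gupta.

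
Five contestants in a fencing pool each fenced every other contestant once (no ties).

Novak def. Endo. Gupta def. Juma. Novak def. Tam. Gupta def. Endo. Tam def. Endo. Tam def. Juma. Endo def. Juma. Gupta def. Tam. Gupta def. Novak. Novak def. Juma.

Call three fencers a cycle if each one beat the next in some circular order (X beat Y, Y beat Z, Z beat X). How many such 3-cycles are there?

Of the C(5,3) = 10 triples, the cyclic ones are: none.
That is 0.

0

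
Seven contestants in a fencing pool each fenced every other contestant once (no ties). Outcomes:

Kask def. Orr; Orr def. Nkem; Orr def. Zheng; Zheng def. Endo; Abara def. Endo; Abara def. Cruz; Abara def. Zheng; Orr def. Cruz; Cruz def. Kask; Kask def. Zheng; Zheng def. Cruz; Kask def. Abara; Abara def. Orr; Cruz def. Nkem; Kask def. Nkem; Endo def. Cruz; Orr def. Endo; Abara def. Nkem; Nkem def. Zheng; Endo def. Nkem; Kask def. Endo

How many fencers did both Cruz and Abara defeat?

1

Cruz beat: Kask, Nkem.
Abara beat: Endo, Nkem, Zheng, Orr, Cruz.
Both beat: Nkem — 1.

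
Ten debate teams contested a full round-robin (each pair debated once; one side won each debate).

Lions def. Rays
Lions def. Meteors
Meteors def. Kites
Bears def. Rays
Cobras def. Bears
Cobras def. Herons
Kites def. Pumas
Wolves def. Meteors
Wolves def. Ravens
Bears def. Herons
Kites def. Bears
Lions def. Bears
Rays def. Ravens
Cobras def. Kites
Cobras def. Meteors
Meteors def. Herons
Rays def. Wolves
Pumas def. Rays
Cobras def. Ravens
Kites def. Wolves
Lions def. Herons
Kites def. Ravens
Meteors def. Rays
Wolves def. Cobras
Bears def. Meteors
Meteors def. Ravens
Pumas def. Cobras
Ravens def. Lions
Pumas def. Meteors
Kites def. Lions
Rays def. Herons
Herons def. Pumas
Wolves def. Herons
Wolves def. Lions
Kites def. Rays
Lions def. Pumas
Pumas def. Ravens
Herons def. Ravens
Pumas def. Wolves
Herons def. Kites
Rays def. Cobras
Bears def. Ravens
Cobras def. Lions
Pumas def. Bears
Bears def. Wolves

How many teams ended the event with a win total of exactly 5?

Win totals: Meteors 4, Ravens 1, Rays 4, Kites 6, Wolves 5, Lions 5, Herons 3, Bears 5, Pumas 6, Cobras 6.
Exactly 5: Wolves, Lions, Bears — 3 teams.

3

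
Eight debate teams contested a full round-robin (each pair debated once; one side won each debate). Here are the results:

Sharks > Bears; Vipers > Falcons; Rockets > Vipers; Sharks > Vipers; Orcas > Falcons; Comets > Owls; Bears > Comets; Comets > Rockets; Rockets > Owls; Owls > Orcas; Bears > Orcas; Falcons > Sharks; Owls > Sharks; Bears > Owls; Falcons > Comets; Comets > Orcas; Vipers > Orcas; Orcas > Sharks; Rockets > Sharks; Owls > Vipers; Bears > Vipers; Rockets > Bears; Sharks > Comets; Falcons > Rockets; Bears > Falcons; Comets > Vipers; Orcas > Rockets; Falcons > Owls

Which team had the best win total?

Win totals: Owls 3, Falcons 4, Sharks 3, Comets 4, Vipers 2, Orcas 3, Rockets 4, Bears 5.
Bears leads with 5 wins (next highest: 4).

Bears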